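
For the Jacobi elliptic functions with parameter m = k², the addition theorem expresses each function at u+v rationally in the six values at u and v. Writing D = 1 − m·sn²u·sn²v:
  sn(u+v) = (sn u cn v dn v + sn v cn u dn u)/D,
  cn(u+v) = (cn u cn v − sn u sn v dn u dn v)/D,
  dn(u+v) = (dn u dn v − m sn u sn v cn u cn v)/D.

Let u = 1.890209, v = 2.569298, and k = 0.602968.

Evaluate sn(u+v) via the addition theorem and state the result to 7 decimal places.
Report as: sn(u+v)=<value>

sn(u+v)=-0.7894212

sn u = 0.9940073976522913, cn u = -0.1093128236416917, dn u = 0.8004836041228687
sn v = 0.7803950750279683, cn v = -0.6252867557146015, dn v = 0.8823715950564889
m = k² = 0.363570409024
D = 1 − m·sn²u·sn²v = 0.7812254487101101
sn(u+v) = (sn u·cn v·dn v + sn v·cn u·dn u)/D = -0.6167159481955563/0.7812254487101101 = -0.7894212217661659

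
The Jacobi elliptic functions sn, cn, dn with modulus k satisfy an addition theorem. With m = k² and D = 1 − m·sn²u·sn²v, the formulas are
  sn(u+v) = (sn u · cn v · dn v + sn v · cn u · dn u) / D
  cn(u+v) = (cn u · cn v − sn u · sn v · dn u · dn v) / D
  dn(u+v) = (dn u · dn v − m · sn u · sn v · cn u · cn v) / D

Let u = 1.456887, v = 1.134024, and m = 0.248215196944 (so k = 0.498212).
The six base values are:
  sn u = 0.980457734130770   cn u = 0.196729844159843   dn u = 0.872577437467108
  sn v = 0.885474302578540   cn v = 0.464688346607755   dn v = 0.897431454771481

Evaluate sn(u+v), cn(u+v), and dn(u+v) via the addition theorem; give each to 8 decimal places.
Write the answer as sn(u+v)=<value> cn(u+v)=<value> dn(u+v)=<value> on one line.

sn(u+v)=0.68995940 cn(u+v)=-0.72384807 dn(u+v)=0.93906265

m = k² = 0.248215196944
D = 1 − m·sn²u·sn²v = 0.8129153977037941
sn(u+v) = (sn u·cn v·dn v + sn v·cn u·dn u)/D = 0.5608786174911752/0.8129153977037941 = 0.6899593968517069
cn(u+v) = (cn u·cn v − sn u·sn v·dn u·dn v)/D = -0.5884272429664569/0.8129153977037941 = -0.7238480715564757
dn(u+v) = (dn u·dn v − m·sn u·sn v·cn u·cn v)/D = 0.7633784840357198/0.8129153977037941 = 0.9390626456233957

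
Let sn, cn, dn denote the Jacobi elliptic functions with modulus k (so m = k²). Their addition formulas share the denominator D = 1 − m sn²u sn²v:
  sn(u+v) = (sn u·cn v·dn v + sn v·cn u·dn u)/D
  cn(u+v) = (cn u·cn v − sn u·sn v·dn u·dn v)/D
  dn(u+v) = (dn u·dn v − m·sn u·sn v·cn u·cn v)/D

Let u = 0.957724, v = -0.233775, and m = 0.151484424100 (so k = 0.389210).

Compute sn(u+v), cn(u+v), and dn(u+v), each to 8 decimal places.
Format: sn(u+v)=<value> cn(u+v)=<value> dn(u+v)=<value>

sn u = 0.8071549704720642, cn u = 0.5903396087357185, dn u = 0.9493724385152295
sn v = -0.2313412174488235, cn v = 0.9728726746647252, dn v = 0.9959381213865121
m = k² = 0.1514844241
D = 1 − m·sn²u·sn²v = 0.9947181280932263
sn(u+v) = (sn u·cn v·dn v + sn v·cn u·dn u)/D = 0.6524137045885636/0.9947181280932263 = 0.6558779680020253
cn(u+v) = (cn u·cn v − sn u·sn v·dn u·dn v)/D = 0.7508798255528768/0.9947181280932263 = 0.7548669360155698
dn(u+v) = (dn u·dn v − m·sn u·sn v·cn u·cn v)/D = 0.961761806471304/0.9947181280932263 = 0.9668686830056107

sn(u+v)=0.65587797 cn(u+v)=0.75486694 dn(u+v)=0.96686868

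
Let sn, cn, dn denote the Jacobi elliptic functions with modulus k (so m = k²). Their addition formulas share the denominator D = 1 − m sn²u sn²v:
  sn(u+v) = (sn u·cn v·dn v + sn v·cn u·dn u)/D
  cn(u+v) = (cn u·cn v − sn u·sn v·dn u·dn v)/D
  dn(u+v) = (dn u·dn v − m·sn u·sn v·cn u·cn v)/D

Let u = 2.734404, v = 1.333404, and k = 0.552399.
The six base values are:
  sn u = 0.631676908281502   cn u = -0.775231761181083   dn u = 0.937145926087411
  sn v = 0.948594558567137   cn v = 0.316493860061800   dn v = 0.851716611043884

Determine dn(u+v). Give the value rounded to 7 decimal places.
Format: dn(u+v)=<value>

m = k² = 0.305144655201
D = 1 − m·sn²u·sn²v = 0.8904387376198264
dn(u+v) = (dn u·dn v − m·sn u·sn v·cn u·cn v)/D = 0.843044712252799/0.8904387376198264 = 0.9467745243275093

dn(u+v)=0.9467745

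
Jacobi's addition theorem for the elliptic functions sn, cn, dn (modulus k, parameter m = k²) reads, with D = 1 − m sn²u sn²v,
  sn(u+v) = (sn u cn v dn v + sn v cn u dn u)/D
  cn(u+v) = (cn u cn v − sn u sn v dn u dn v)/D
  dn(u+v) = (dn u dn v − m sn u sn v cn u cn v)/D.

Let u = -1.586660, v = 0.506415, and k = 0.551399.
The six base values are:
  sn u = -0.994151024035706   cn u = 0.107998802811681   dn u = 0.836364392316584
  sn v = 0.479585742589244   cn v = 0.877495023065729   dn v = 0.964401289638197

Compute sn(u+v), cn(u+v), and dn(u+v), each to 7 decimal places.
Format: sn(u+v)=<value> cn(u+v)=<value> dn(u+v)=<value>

m = k² = 0.304040857201
D = 1 − m·sn²u·sn²v = 0.9308854946717683
sn(u+v) = (sn u·cn v·dn v + sn v·cn u·dn u)/D = -0.79798836198241/0.9308854946717683 = -0.8572357895250929
cn(u+v) = (cn u·cn v − sn u·sn v·dn u·dn v)/D = 0.4793353505959403/0.9308854946717683 = 0.5149240731965157
dn(u+v) = (dn u·dn v − m·sn u·sn v·cn u·cn v)/D = 0.8203286033407077/0.9308854946717683 = 0.8812347039846795

sn(u+v)=-0.8572358 cn(u+v)=0.5149241 dn(u+v)=0.8812347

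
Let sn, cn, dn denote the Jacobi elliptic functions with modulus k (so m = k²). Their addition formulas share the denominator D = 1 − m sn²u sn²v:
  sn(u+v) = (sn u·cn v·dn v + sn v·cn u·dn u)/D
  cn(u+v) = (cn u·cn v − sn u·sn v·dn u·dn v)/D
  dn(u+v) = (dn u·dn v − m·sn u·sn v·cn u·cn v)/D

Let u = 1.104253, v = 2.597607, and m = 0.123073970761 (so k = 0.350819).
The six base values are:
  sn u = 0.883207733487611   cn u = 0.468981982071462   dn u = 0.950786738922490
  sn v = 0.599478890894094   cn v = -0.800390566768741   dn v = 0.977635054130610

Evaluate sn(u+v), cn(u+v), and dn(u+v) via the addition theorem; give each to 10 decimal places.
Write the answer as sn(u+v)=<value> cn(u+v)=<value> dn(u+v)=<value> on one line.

m = k² = 0.123073970761
D = 1 − m·sn²u·sn²v = 0.9654983608086121
sn(u+v) = (sn u·cn v·dn v + sn v·cn u·dn u)/D = -0.4237923629420884/0.9654983608086121 = -0.438936387822719
cn(u+v) = (cn u·cn v − sn u·sn v·dn u·dn v)/D = -0.8675177910775536/0.9654983608086121 = -0.8985181397418438
dn(u+v) = (dn u·dn v − m·sn u·sn v·cn u·cn v)/D = 0.9539827061591115/0.9654983608086121 = 0.9880728387359912

sn(u+v)=-0.4389363878 cn(u+v)=-0.8985181397 dn(u+v)=0.9880728387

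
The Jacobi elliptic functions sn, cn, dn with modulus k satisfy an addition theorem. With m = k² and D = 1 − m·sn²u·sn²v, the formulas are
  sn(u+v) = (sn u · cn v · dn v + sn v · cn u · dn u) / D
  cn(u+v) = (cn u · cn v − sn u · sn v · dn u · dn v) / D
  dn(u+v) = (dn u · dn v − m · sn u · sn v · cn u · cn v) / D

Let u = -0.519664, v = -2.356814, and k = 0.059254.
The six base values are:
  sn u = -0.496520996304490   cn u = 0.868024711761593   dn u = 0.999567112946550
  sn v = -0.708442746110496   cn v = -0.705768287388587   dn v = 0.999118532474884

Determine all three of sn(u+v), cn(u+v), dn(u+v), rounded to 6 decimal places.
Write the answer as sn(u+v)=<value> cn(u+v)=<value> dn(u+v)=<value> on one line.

sn(u+v)=-0.264675 cn(u+v)=-0.964338 dn(u+v)=0.999877

m = k² = 0.003511036516
D = 1 − m·sn²u·sn²v = 0.999565569709891
sn(u+v) = (sn u·cn v·dn v + sn v·cn u·dn u)/D = -0.2645597267813794/0.999565569709891 = -0.2646747094922086
cn(u+v) = (cn u·cn v − sn u·sn v·dn u·dn v)/D = -0.9639188135495753/0.999565569709891 = -0.9643377510785394
dn(u+v) = (dn u·dn v − m·sn u·sn v·cn u·cn v)/D = 0.9994426367789579/0.999565569709891 = 0.9998770136400669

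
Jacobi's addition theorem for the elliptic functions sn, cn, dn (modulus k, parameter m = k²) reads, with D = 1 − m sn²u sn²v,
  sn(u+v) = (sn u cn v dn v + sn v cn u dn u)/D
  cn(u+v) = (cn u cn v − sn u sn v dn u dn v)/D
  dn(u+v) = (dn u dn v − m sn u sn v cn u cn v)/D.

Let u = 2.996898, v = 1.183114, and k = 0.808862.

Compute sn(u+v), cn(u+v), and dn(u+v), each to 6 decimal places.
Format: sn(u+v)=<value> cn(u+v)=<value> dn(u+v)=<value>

sn u = 0.8038954827601882, cn u = -0.5947705883765302, dn u = 0.7597284263384058
sn v = 0.8660711391937869, cn v = 0.4999207755790674, dn v = 0.7136209565541464
m = k² = 0.654257735044
D = 1 − m·sn²u·sn²v = 0.6828569669009973
sn(u+v) = (sn u·cn v·dn v + sn v·cn u·dn u)/D = -0.1045535934013919/0.6828569669009973 = -0.1531119963173055
cn(u+v) = (cn u·cn v − sn u·sn v·dn u·dn v)/D = -0.6748052929194362/0.6828569669009973 = -0.9882088425953946
dn(u+v) = (dn u·dn v − m·sn u·sn v·cn u·cn v)/D = 0.6775999180787758/0.6828569669009973 = 0.9923013909544198

sn(u+v)=-0.153112 cn(u+v)=-0.988209 dn(u+v)=0.992301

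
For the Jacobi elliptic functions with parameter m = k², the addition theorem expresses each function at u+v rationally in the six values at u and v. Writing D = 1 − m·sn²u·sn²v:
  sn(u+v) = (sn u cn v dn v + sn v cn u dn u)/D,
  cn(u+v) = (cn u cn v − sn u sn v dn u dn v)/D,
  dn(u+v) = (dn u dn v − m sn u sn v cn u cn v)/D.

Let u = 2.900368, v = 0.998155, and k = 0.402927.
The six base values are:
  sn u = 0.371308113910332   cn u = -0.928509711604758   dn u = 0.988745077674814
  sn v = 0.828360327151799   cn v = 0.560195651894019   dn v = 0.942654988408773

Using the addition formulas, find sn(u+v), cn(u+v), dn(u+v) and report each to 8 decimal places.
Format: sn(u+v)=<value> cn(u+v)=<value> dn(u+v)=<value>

m = k² = 0.162350167329
D = 1 − m·sn²u·sn²v = 0.9846410968528843
sn(u+v) = (sn u·cn v·dn v + sn v·cn u·dn u)/D = -0.5644068598222033/0.9846410968528843 = -0.5732107481864853
cn(u+v) = (cn u·cn v − sn u·sn v·dn u·dn v)/D = -0.8068227724830843/0.9846410968528843 = -0.8194079802903373
dn(u+v) = (dn u·dn v − m·sn u·sn v·cn u·cn v)/D = 0.9580191100749623/0.9846410968528843 = 0.9729627507291628

sn(u+v)=-0.57321075 cn(u+v)=-0.81940798 dn(u+v)=0.97296275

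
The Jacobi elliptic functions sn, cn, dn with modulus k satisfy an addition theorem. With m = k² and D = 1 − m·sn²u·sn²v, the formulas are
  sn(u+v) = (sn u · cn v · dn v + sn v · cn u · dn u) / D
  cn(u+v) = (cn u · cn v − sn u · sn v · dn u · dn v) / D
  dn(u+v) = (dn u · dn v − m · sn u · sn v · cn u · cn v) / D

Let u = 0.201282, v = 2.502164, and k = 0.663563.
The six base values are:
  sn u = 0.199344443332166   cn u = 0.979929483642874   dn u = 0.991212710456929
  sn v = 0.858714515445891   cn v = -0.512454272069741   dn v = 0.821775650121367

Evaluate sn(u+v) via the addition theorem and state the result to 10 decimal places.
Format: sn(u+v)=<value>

m = k² = 0.440315854969
D = 1 − m·sn²u·sn²v = 0.9870976089397524
sn(u+v) = (sn u·cn v·dn v + sn v·cn u·dn u)/D = 0.7501369273052384/0.9870976089397524 = 0.7599419961223136

sn(u+v)=0.7599419961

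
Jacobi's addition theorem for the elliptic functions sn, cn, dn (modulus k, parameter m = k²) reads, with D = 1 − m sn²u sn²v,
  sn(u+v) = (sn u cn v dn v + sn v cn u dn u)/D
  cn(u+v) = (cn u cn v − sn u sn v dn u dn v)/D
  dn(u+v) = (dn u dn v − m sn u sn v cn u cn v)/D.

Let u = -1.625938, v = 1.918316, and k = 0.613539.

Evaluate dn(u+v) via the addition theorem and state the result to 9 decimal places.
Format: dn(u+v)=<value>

dn(u+v)=0.984401618

sn u = -0.9942610745524712, cn u = 0.1069809124552851, dn u = 0.7923875985057733
sn v = 0.9923208335386857, cn v = -0.1236905951359603, dn v = 0.7933026133919941
m = k² = 0.376430104521
D = 1 − m·sn²u·sn²v = 0.6335713343192067
dn(u+v) = (dn u·dn v − m·sn u·sn v·cn u·cn v)/D = 0.6236886466918782/0.6335713343192067 = 0.9844016181099042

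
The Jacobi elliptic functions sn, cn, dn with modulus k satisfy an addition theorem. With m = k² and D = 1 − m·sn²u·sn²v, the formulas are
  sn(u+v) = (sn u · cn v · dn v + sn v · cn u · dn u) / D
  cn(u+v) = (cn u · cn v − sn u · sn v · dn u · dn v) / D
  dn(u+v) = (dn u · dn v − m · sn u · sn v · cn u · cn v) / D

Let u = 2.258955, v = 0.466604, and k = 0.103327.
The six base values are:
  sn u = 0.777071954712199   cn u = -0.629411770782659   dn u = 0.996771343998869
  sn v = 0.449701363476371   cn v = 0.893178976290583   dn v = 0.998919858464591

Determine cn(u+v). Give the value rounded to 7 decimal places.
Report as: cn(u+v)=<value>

m = k² = 0.010676468929
D = 1 − m·sn²u·sn²v = 0.9986962373975879
cn(u+v) = (cn u·cn v − sn u·sn v·dn u·dn v)/D = -0.9101231866537479/0.9986962373975879 = -0.9113113202722737

cn(u+v)=-0.9113113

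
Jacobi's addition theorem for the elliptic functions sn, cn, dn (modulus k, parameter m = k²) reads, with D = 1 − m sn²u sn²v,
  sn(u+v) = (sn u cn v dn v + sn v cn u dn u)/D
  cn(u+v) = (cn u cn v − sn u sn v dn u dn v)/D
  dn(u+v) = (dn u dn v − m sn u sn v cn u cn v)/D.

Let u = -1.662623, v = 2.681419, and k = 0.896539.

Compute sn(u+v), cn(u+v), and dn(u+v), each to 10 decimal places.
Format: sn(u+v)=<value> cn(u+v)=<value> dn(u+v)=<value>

sn u = -0.9609877746501383, cn u = 0.2765908475943753, dn u = 0.5076506329733412
sn v = 0.9823193671193669, cn v = -0.1872128761122123, dn v = 0.4736974884433334
m = k² = 0.803782178521
D = 1 − m·sn²u·sn²v = 0.2837254649788022
sn(u+v) = (sn u·cn v·dn v + sn v·cn u·dn u)/D = 0.2231515308861285/0.2837254649788022 = 0.7865051200208649
cn(u+v) = (cn u·cn v − sn u·sn v·dn u·dn v)/D = 0.1752242384506628/0.2837254649788022 = 0.617583756409578
dn(u+v) = (dn u·dn v − m·sn u·sn v·cn u·cn v)/D = 0.2011827906043227/0.2837254649788022 = 0.7090755516758202

sn(u+v)=0.7865051200 cn(u+v)=0.6175837564 dn(u+v)=0.7090755517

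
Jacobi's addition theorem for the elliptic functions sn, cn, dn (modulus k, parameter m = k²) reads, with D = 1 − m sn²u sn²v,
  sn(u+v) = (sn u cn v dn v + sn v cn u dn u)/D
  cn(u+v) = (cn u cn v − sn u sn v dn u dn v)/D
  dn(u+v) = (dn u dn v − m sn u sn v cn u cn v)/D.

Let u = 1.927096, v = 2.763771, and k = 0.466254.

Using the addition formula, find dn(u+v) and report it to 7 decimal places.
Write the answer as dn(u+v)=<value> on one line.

dn(u+v)=0.8939420

sn u = 0.9738221883644899, cn u = -0.2273111203812872, dn u = 0.8909769739849755
sn v = 0.5369831487081248, cn v = -0.8435929693895676, dn v = 0.9681500876364548
m = k² = 0.217392792516
D = 1 − m·sn²u·sn²v = 0.9405535688666045
dn(u+v) = (dn u·dn v − m·sn u·sn v·cn u·cn v)/D = 0.8408003086116672/0.9405535688666045 = 0.8939419682654089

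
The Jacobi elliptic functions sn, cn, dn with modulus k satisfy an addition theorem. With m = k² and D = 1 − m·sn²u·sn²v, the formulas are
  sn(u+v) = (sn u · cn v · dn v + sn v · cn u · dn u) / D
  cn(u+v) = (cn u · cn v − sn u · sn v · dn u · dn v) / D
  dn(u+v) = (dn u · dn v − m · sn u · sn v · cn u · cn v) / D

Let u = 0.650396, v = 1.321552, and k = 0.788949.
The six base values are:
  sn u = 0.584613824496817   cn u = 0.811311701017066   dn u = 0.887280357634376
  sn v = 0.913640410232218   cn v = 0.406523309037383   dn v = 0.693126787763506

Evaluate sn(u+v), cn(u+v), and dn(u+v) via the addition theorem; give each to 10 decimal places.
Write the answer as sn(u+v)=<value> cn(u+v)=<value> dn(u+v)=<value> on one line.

sn(u+v)=0.9999986918 cn(u+v)=0.0016175496 dn(u+v)=0.6144600101

m = k² = 0.622440524601
D = 1 − m·sn²u·sn²v = 0.8224230377674589
sn(u+v) = (sn u·cn v·dn v + sn v·cn u·dn u)/D = 0.8224219618455455/0.8224230377674589 = 0.9999986917658382
cn(u+v) = (cn u·cn v − sn u·sn v·dn u·dn v)/D = 0.00133031003128134/0.8224230377674589 = 0.001617549570221897
dn(u+v) = (dn u·dn v − m·sn u·sn v·cn u·cn v)/D = 0.5053460680808579/0.8224230377674589 = 0.6144600100851565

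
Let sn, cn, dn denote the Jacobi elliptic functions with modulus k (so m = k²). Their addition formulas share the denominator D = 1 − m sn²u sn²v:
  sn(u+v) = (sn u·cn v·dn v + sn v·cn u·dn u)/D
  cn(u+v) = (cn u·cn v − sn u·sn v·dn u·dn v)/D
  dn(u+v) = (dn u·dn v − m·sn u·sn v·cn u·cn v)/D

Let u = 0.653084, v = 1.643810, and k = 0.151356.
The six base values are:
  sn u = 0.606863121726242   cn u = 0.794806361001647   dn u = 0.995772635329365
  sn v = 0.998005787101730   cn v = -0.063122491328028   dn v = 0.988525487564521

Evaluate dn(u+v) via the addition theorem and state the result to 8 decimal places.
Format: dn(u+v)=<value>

m = k² = 0.022908638736
D = 1 − m·sn²u·sn²v = 0.9915967575033689
dn(u+v) = (dn u·dn v − m·sn u·sn v·cn u·cn v)/D = 0.9850427249084763/0.9915967575033689 = 0.9933904255481893

dn(u+v)=0.99339043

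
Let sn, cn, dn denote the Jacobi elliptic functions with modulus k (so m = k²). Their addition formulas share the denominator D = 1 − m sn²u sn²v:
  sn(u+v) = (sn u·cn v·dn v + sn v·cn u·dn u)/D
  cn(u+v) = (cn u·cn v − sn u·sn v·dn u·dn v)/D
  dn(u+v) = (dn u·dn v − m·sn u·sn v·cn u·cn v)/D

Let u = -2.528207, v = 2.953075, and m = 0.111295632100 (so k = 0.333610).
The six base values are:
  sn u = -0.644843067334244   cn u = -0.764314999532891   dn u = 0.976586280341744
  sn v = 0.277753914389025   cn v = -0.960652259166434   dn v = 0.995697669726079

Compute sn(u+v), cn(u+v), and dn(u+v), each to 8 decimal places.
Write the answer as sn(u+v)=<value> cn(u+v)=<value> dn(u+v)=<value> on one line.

sn(u+v)=0.41095106 cn(u+v)=0.91165741 dn(u+v)=0.99055757

m = k² = 0.1112956321
D = 1 − m·sn²u·sn²v = 0.9964296847331815
sn(u+v) = (sn u·cn v·dn v + sn v·cn u·dn u)/D = 0.4094838354462219/0.9964296847331815 = 0.410951060290693
cn(u+v) = (cn u·cn v − sn u·sn v·dn u·dn v)/D = 0.9084025017170081/0.9964296847331815 = 0.9116574060720152
dn(u+v) = (dn u·dn v − m·sn u·sn v·cn u·cn v)/D = 0.9870209712234357/0.9964296847331815 = 0.9905575740527389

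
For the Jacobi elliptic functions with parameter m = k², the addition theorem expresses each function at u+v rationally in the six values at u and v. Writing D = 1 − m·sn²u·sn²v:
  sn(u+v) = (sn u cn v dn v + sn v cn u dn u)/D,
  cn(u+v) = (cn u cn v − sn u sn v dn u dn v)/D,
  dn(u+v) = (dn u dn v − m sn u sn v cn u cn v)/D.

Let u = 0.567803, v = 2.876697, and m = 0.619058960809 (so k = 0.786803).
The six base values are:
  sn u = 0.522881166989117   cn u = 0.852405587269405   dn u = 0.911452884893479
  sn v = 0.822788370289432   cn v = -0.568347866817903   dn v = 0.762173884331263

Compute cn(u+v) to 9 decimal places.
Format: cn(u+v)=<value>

cn(u+v)=-0.884701258

m = k² = 0.619058960809
D = 1 − m·sn²u·sn²v = 0.8854185528634247
cn(u+v) = (cn u·cn v − sn u·sn v·dn u·dn v)/D = -0.7833309072350742/0.8854185528634247 = -0.8847012576162977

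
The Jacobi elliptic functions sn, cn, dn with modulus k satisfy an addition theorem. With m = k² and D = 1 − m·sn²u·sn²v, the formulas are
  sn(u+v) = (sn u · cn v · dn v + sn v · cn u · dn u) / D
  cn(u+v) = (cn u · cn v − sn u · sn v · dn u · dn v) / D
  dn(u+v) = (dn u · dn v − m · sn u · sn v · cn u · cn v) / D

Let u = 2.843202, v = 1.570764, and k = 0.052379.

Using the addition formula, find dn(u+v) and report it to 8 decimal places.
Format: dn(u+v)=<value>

sn u = 0.2960327791356034, cn u = -0.9551777811890575, dn u = 0.9998797762911751
sn v = 0.9999993841050235, cn v = 0.001109860159520184, dn v = 0.9986272796887176
m = k² = 0.002743559641
D = 1 − m·sn²u·sn²v = 0.9997595673322531
dn(u+v) = (dn u·dn v − m·sn u·sn v·cn u·cn v)/D = 0.9985080820198874/0.9997595673322531 = 0.998748213717319

dn(u+v)=0.99874821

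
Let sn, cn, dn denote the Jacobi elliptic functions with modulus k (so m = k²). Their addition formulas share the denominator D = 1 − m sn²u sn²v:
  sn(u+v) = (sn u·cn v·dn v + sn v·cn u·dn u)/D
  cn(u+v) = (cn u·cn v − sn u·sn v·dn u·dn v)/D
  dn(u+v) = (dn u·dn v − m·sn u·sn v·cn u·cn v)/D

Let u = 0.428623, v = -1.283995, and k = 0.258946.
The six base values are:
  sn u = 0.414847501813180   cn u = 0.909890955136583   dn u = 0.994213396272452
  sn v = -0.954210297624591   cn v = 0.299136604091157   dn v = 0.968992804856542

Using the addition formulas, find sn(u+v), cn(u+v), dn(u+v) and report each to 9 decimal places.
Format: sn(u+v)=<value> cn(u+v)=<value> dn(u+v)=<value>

sn(u+v)=-0.750844238 cn(u+v)=0.660479318 dn(u+v)=0.980916770

m = k² = 0.067053030916
D = 1 − m·sn²u·sn²v = 0.9894928829608283
sn(u+v) = (sn u·cn v·dn v + sn v·cn u·dn u)/D = -0.7429550299068038/0.9894928829608283 = -0.7508442381957139
cn(u+v) = (cn u·cn v − sn u·sn v·dn u·dn v)/D = 0.6535395848503071/0.9894928829608283 = 0.6604793183501646
dn(u+v) = (dn u·dn v − m·sn u·sn v·cn u·cn v)/D = 0.9706101624682394/0.9894928829608283 = 0.9809167697739404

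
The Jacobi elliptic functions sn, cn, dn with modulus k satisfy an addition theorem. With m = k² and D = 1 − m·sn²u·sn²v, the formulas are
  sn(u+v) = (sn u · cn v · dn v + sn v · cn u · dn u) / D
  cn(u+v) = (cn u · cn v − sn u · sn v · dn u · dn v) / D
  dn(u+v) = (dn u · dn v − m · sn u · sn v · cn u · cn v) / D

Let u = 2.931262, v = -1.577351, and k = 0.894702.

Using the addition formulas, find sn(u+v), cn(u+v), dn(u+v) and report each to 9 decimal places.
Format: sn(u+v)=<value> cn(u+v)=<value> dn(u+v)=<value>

sn(u+v)=0.901381421 cn(u+v)=0.433026020 dn(u+v)=0.591278066

sn u = 0.9496398954824722, cn u = -0.3133433722101671, dn u = 0.5273555350673427
sn v = -0.9483012377126617, cn v = 0.3173716473673002, dn v = 0.5292803269172628
m = k² = 0.800491668804
D = 1 − m·sn²u·sn²v = 0.3508166776184446
sn(u+v) = (sn u·cn v·dn v + sn v·cn u·dn u)/D = 0.3162196354025546/0.3508166776184446 = 0.901381421057985
cn(u+v) = (cn u·cn v − sn u·sn v·dn u·dn v)/D = 0.1519127495673722/0.3508166776184446 = 0.4330260197395621
dn(u+v) = (dn u·dn v − m·sn u·sn v·cn u·cn v)/D = 0.2074302067968801/0.3508166776184446 = 0.5912780663822528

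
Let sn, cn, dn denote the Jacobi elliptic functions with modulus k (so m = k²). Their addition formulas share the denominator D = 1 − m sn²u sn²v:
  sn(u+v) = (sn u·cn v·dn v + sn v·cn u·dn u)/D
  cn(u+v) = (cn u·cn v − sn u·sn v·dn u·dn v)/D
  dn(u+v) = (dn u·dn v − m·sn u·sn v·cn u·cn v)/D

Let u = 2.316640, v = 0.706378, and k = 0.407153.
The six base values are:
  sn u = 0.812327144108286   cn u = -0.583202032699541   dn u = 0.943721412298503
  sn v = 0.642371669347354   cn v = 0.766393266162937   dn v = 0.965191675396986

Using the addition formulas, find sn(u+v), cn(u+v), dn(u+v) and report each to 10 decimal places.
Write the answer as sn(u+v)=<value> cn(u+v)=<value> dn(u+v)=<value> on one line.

sn(u+v)=0.2590355882 cn(u+v)=-0.9658677777 dn(u+v)=0.9944227910

m = k² = 0.165773565409
D = 1 − m·sn²u·sn²v = 0.9548612043841141
sn(u+v) = (sn u·cn v·dn v + sn v·cn u·dn u)/D = 0.2473430337641975/0.9548612043841141 = 0.2590355882389566
cn(u+v) = (cn u·cn v − sn u·sn v·dn u·dn v)/D = -0.922269669503559/0.9548612043841141 = -0.9658677777137499
dn(u+v) = (dn u·dn v − m·sn u·sn v·cn u·cn v)/D = 0.9495357438819334/0.9548612043841141 = 0.9944227910006925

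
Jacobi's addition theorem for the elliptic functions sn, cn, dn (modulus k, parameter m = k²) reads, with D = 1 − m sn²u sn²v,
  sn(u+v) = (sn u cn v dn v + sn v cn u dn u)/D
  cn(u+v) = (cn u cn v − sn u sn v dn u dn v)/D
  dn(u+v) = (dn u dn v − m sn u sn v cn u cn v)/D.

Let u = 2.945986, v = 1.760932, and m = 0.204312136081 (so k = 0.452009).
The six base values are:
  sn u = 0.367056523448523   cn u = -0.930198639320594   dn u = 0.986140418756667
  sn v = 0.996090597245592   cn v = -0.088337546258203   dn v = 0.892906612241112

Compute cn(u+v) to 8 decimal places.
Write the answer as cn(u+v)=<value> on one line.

m = k² = 0.204312136081
D = 1 − m·sn²u·sn²v = 0.972687733639159
cn(u+v) = (cn u·cn v − sn u·sn v·dn u·dn v)/D = -0.2397697550500824/0.972687733639159 = -0.2465022912883063

cn(u+v)=-0.24650229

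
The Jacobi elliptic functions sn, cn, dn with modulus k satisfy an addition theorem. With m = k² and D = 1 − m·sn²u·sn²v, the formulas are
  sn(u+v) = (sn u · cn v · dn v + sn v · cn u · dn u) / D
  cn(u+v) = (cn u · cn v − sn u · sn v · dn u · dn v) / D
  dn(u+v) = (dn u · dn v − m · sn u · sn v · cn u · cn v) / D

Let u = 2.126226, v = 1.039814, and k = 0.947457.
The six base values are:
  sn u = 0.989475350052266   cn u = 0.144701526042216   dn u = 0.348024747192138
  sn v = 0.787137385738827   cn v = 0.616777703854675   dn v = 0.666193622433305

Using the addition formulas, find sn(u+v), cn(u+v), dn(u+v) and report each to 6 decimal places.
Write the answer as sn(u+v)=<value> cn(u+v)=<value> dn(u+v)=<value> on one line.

sn(u+v)=0.979689 cn(u+v)=-0.200522 dn(u+v)=0.372048

m = k² = 0.897674766849
D = 1 − m·sn²u·sn²v = 0.4554596619314311
sn(u+v) = (sn u·cn v·dn v + sn v·cn u·dn u)/D = 0.4462088759181463/0.4554596619314311 = 0.9796891211527806
cn(u+v) = (cn u·cn v − sn u·sn v·dn u·dn v)/D = -0.09132985655610022/0.4554596619314311 = -0.200522382528466
dn(u+v) = (dn u·dn v − m·sn u·sn v·cn u·cn v)/D = 0.1694530560464767/0.4554596619314311 = 0.3720484385552187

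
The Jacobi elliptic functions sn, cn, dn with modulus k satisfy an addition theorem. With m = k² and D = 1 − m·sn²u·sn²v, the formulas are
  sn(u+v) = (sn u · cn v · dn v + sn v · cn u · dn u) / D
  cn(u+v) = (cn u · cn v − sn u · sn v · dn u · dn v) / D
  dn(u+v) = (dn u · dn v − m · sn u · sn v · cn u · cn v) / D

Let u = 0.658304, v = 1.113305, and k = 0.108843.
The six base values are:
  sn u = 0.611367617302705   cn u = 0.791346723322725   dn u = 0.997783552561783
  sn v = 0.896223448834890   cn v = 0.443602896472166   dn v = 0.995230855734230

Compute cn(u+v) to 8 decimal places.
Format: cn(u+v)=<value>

m = k² = 0.011846798649
D = 1 − m·sn²u·sn²v = 0.9964433717371548
cn(u+v) = (cn u·cn v − sn u·sn v·dn u·dn v)/D = -0.1930565284071721/0.9964433717371548 = -0.1937456095177852

cn(u+v)=-0.19374561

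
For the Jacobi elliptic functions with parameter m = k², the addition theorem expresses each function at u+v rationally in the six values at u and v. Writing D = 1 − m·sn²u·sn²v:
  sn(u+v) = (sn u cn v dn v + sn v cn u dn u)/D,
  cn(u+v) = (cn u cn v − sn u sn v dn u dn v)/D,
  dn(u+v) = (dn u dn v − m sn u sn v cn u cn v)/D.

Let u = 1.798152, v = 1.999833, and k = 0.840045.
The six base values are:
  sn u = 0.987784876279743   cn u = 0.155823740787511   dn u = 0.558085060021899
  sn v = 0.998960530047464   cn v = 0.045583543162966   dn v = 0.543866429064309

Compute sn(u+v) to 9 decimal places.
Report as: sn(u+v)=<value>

sn(u+v)=0.355911563

m = k² = 0.705675602025
D = 1 − m·sn²u·sn²v = 0.312889625750484
sn(u+v) = (sn u·cn v·dn v + sn v·cn u·dn u)/D = 0.1113610357355679/0.312889625750484 = 0.3559115629623767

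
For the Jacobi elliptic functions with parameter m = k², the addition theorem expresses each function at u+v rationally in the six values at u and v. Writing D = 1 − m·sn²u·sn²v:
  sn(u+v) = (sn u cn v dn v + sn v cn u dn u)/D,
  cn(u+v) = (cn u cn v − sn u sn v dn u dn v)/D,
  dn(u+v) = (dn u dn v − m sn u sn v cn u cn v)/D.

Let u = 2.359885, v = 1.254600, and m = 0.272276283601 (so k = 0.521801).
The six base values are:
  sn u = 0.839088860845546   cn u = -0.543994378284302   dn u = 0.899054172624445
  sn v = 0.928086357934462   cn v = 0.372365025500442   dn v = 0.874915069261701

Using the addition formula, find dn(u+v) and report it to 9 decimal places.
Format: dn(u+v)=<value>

dn(u+v)=0.993613132

m = k² = 0.272276283601
D = 1 − m·sn²u·sn²v = 0.8348789264576248
dn(u+v) = (dn u·dn v − m·sn u·sn v·cn u·cn v)/D = 0.8295466653084424/0.8348789264576248 = 0.9936131324193232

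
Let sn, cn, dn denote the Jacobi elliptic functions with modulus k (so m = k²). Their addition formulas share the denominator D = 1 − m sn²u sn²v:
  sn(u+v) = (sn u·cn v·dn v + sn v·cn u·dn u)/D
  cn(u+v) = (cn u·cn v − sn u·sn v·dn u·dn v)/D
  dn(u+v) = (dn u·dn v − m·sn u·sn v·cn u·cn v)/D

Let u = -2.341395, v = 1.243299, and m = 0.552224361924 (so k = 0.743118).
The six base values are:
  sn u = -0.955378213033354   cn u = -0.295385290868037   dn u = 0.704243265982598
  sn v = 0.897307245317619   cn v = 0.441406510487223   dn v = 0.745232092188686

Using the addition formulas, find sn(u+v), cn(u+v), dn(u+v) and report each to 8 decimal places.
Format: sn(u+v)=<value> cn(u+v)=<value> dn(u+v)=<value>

sn(u+v)=-0.84308544 cn(u+v)=0.53777965 dn(u+v)=0.77941180

m = k² = 0.552224361924
D = 1 − m·sn²u·sn²v = 0.5941658609744466
sn(u+v) = (sn u·cn v·dn v + sn v·cn u·dn u)/D = -0.5009325838125023/0.5941658609744466 = -0.8430854357585617
cn(u+v) = (cn u·cn v − sn u·sn v·dn u·dn v)/D = 0.3195303065789468/0.5941658609744466 = 0.5377796463346267
dn(u+v) = (dn u·dn v − m·sn u·sn v·cn u·cn v)/D = 0.4630998856502106/0.5941658609744466 = 0.7794118041226997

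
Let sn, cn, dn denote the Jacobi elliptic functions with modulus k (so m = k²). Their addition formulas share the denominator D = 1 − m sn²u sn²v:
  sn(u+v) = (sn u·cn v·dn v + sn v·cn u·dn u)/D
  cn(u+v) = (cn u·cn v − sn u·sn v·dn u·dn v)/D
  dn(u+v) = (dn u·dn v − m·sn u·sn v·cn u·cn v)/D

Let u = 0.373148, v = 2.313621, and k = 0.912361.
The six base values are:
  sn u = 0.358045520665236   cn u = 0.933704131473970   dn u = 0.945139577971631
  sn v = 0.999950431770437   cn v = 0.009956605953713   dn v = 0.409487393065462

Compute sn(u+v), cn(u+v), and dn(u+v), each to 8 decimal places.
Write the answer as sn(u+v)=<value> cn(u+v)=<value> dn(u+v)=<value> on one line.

sn(u+v)=0.98947427 cn(u+v)=-0.14470889 dn(u+v)=0.43014936

m = k² = 0.832402594321
D = 1 − m·sn²u·sn²v = 0.8932994005545533
sn(u+v) = (sn u·cn v·dn v + sn v·cn u·dn u)/D = 0.8838967748092853/0.8932994005545533 = 0.9894742728592106
cn(u+v) = (cn u·cn v − sn u·sn v·dn u·dn v)/D = -0.1292683662497047/0.8932994005545533 = -0.1447088917438609
dn(u+v) = (dn u·dn v − m·sn u·sn v·cn u·cn v)/D = 0.3842521615635463/0.8932994005545533 = 0.4301493556639639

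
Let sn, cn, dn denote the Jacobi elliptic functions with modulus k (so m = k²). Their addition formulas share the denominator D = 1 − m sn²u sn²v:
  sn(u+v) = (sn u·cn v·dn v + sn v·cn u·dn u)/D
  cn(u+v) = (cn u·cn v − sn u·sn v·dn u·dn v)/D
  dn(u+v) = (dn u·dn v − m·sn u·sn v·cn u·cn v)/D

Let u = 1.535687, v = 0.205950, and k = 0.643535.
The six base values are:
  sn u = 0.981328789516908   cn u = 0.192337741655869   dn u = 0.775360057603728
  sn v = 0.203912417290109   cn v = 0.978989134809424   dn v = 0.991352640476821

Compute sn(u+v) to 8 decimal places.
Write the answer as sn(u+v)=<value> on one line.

m = k² = 0.414137296225
D = 1 − m·sn²u·sn²v = 0.9834170889970704
sn(u+v) = (sn u·cn v·dn v + sn v·cn u·dn u)/D = 0.9828122791226204/0.9834170889970704 = 0.9993849914942328

sn(u+v)=0.99938499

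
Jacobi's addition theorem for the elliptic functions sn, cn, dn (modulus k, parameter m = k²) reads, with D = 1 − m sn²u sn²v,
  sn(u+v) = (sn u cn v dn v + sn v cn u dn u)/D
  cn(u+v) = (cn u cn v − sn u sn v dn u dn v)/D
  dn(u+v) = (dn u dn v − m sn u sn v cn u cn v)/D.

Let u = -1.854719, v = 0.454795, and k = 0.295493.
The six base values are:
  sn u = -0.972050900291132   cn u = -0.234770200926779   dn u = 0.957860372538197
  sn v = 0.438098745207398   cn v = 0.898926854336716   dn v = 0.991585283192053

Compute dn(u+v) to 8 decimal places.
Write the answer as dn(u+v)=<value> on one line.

m = k² = 0.087316113049
D = 1 − m·sn²u·sn²v = 0.9841650598326864
dn(u+v) = (dn u·dn v − m·sn u·sn v·cn u·cn v)/D = 0.9419529039321829/0.9841650598326864 = 0.9571086623338571

dn(u+v)=0.95710866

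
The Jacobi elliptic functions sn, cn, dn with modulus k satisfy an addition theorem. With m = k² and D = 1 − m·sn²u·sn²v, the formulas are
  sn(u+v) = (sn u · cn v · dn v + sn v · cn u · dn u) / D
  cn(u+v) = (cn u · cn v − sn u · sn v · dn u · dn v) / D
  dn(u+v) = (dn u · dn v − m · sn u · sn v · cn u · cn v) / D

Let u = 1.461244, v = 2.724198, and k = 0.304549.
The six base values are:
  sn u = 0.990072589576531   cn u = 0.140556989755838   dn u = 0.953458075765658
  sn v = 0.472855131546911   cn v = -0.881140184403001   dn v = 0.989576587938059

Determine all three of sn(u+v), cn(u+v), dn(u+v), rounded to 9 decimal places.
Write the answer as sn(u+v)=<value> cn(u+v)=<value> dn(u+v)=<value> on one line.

m = k² = 0.092750093401
D = 1 − m·sn²u·sn²v = 0.9796715323568865
sn(u+v) = (sn u·cn v·dn v + sn v·cn u·dn u)/D = -0.7999296614986255/0.9796715323568865 = -0.8165284333353656
cn(u+v) = (cn u·cn v − sn u·sn v·dn u·dn v)/D = -0.5655694899525474/0.9796715323568865 = -0.5773052204465965
dn(u+v) = (dn u·dn v − m·sn u·sn v·cn u·cn v)/D = 0.9488976179330856/0.9796715323568865 = 0.9685875179512818

sn(u+v)=-0.816528433 cn(u+v)=-0.577305220 dn(u+v)=0.968587518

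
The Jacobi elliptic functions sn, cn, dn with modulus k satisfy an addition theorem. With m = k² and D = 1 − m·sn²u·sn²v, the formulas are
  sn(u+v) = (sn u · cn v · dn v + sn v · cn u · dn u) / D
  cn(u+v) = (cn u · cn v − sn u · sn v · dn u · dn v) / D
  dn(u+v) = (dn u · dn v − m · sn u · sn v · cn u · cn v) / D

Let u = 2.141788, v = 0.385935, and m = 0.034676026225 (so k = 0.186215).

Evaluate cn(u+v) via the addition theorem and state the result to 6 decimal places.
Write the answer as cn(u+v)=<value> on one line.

sn u = 0.8534207314233455, cn u = -0.5212226541285806, dn u = 0.9872915049573444
sn v = 0.3761268360759916, cn v = 0.9265681859331585, dn v = 0.9975441514709524
m = k² = 0.034676026225
D = 1 − m·sn²u·sn²v = 0.9964270713674219
cn(u+v) = (cn u·cn v − sn u·sn v·dn u·dn v)/D = -0.7990851169701656/0.9964270713674219 = -0.8019504286184849

cn(u+v)=-0.801950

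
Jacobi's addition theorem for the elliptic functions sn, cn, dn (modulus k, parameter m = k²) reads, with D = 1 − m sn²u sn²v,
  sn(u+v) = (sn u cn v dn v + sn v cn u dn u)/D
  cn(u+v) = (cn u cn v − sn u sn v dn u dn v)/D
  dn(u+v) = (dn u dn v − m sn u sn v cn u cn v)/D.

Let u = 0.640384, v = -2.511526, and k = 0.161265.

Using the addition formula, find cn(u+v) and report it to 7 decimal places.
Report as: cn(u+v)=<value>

sn u = 0.5966626278428086, cn u = 0.8024921859655171, dn u = 0.9953600142167465
sn v = -0.6049469412174786, cn v = -0.7962657837127102, dn v = 0.9952299618302446
m = k² = 0.026006400225
D = 1 − m·sn²u·sn²v = 0.9966117731072701
cn(u+v) = (cn u·cn v − sn u·sn v·dn u·dn v)/D = -0.2814363897879332/0.9966117731072701 = -0.2823932020293732

cn(u+v)=-0.2823932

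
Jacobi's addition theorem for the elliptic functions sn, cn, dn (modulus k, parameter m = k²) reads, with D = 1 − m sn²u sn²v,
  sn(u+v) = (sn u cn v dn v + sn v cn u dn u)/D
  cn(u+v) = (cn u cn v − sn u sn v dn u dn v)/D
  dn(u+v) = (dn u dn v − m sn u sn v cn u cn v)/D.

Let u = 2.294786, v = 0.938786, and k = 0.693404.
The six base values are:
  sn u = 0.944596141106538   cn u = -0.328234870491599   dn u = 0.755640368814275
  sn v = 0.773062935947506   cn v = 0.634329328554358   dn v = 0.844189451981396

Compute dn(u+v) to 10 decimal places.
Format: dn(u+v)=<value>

dn(u+v)=0.9561500042

m = k² = 0.480809107216
D = 1 − m·sn²u·sn²v = 0.743613754348089
dn(u+v) = (dn u·dn v − m·sn u·sn v·cn u·cn v)/D = 0.7110062943670508/0.743613754348089 = 0.9561500042322045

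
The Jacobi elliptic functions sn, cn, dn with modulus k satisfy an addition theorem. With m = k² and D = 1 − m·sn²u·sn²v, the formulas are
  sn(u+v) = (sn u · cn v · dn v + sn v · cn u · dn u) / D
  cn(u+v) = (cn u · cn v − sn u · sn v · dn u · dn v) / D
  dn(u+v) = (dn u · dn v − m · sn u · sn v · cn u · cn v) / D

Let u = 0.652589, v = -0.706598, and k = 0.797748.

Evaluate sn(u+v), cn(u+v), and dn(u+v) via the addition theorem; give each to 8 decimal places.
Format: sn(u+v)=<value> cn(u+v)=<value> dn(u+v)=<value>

sn u = 0.585718224911645, cn u = 0.8105147506408206, dn u = 0.8841223094206775
sn v = -0.6233906003058272, cn v = 0.781910582771675, dn v = 0.8675737154721186
m = k² = 0.636401871504
D = 1 − m·sn²u·sn²v = 0.9151543810333269
sn(u+v) = (sn u·cn v·dn v + sn v·cn u·dn u)/D = -0.04938728745197131/0.9151543810333269 = -0.05396607225570697
cn(u+v) = (cn u·cn v − sn u·sn v·dn u·dn v)/D = 0.9138207903974543/0.9151543810333269 = 0.9985427697626636
dn(u+v) = (dn u·dn v − m·sn u·sn v·cn u·cn v)/D = 0.9143059065056336/0.9151543810333269 = 0.9990728618632244

sn(u+v)=-0.05396607 cn(u+v)=0.99854277 dn(u+v)=0.99907286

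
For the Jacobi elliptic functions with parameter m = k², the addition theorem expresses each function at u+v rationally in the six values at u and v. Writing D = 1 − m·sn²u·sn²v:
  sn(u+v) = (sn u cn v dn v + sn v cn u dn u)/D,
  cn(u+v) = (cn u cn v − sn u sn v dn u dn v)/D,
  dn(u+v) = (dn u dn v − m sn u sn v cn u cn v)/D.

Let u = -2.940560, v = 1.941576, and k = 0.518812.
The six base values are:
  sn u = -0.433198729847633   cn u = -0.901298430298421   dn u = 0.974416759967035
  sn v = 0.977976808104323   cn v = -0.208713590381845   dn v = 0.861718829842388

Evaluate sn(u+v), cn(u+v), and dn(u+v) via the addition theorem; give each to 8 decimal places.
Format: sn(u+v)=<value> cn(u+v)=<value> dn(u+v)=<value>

m = k² = 0.269165891344
D = 1 − m·sn²u·sn²v = 0.9516883927000077
sn(u+v) = (sn u·cn v·dn v + sn v·cn u·dn u)/D = -0.7809867970251949/0.9516883927000077 = -0.8206328909922709
cn(u+v) = (cn u·cn v − sn u·sn v·dn u·dn v)/D = 0.5438477909050023/0.9516883927000077 = 0.5714557360125696
dn(u+v) = (dn u·dn v − m·sn u·sn v·cn u·cn v)/D = 0.8611246434307048/0.9516883927000077 = 0.9048388632624098

sn(u+v)=-0.82063289 cn(u+v)=0.57145574 dn(u+v)=0.90483886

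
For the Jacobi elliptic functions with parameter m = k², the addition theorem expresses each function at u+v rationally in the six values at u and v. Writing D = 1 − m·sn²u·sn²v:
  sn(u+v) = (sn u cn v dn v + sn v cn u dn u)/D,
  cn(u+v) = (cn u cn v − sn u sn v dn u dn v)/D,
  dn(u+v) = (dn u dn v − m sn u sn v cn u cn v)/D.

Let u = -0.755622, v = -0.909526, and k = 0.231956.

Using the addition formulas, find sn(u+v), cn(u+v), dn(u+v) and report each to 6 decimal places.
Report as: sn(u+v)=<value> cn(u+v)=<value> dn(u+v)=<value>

sn(u+v)=-0.997510 cn(u+v)=-0.070524 dn(u+v)=0.972864

sn u = -0.6832283217786875, cn u = 0.7302048071051561, dn u = 0.9873623628267858
sn v = -0.785693313035314, cn v = 0.6186162120827356, dn v = 0.9832529146216571
m = k² = 0.053803585936
D = 1 − m·sn²u·sn²v = 0.9844958108812015
sn(u+v) = (sn u·cn v·dn v + sn v·cn u·dn u)/D = -0.9820444647110958/0.9844958108812015 = -0.9975100491611929
cn(u+v) = (cn u·cn v − sn u·sn v·dn u·dn v)/D = -0.06943105193594435/0.9844958108812015 = -0.07052447676115358
dn(u+v) = (dn u·dn v − m·sn u·sn v·cn u·cn v)/D = 0.957780357772749/0.9844958108812015 = 0.9728638224630534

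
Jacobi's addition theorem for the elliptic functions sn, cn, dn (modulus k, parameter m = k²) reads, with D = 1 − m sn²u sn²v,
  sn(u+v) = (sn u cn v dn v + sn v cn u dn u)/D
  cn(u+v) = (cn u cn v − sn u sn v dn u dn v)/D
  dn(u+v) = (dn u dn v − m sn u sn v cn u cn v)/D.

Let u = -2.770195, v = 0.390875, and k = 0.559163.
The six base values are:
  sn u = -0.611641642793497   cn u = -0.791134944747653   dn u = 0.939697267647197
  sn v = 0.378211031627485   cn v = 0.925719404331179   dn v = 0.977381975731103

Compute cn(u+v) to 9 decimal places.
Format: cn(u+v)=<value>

cn(u+v)=-0.528752781

m = k² = 0.312663260569
D = 1 − m·sn²u·sn²v = 0.9832683285088916
cn(u+v) = (cn u·cn v − sn u·sn v·dn u·dn v)/D = -0.5199058628414721/0.9832683285088916 = -0.5287527806676126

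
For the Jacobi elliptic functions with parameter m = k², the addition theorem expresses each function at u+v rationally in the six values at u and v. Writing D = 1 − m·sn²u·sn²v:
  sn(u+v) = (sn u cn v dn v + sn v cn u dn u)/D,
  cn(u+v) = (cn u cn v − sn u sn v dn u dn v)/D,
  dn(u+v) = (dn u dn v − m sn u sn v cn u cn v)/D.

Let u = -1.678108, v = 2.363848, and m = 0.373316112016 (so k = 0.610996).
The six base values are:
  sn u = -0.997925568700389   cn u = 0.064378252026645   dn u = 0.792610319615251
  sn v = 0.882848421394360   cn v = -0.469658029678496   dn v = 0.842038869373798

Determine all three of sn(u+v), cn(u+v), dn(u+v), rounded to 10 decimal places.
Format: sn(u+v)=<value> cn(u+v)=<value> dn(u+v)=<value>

sn(u+v)=0.6190890060 cn(u+v)=0.7853208278 dn(u+v)=0.9256990260

m = k² = 0.373316112016
D = 1 − m·sn²u·sn²v = 0.710235402213993
sn(u+v) = (sn u·cn v·dn v + sn v·cn u·dn u)/D = 0.4396989292053057/0.710235402213993 = 0.6190890060318691
cn(u+v) = (cn u·cn v − sn u·sn v·dn u·dn v)/D = 0.5577626540149313/0.710235402213993 = 0.7853208278216441
dn(u+v) = (dn u·dn v − m·sn u·sn v·cn u·cn v)/D = 0.6574642200623123/0.710235402213993 = 0.9256990260029578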